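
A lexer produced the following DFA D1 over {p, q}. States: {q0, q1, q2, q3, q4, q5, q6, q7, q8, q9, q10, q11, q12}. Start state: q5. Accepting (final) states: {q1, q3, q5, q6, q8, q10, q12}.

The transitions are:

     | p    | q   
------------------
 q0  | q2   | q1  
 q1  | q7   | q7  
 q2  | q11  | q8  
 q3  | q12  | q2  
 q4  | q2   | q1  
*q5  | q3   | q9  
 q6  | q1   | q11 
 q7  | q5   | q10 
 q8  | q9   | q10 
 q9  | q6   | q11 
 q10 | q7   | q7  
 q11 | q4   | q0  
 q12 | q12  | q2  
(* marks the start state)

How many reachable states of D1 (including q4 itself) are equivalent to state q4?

2

Every state is reachable, so we keep all 13.
Initial partition by acceptance: {q1,q3,q5,q6,q8,q10,q12} | {q0,q2,q4,q7,q9,q11}.
Refine {q1,q3,q5,q6,q8,q10,q12} on symbol p: members go to different blocks, giving {q3,q5,q6,q12} and {q1,q8,q10}.
On input p, block {q3,q5,q6,q12} splits into {q3,q5,q12} and {q6}.
Refine {q0,q2,q4,q7,q9,q11} on symbol p: members go to different blocks, giving {q0,q2,q4,q11} and {q7} and {q9}.
On input q, block {q3,q5,q12} splits into {q3,q12} and {q5}.
Refine {q0,q2,q4,q11} on symbol q: members go to different blocks, giving {q0,q2,q4} and {q11}.
Refine {q0,q2,q4} on symbol p: members go to different blocks, giving {q0,q4} and {q2}.
Refine {q1,q8,q10} on symbol p: members go to different blocks, giving {q1,q10} and {q8}.
The partition is now stable with 10 blocks: {q3,q12} | {q0,q4} | {q1,q10} | {q6} | {q7} | {q9} | {q5} | {q11} | {q2} | {q8}.
State q4 belongs to the block {q0,q4}, which has 2 states.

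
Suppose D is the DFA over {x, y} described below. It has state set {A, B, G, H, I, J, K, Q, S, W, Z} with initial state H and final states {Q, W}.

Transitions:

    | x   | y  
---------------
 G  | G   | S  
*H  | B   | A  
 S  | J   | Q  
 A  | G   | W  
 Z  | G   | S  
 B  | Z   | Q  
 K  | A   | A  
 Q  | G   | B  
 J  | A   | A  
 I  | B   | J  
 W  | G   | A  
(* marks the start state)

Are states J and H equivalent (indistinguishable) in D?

States {I,K} cannot be reached from the start state, so discard them.
Start with accepting vs non-accepting: {Q,W} | {A,B,G,H,J,S,Z}.
On input y, block {A,B,G,H,J,S,Z} splits into {G,H,J,Z} and {A,B,S}.
Refine {G,H,J,Z} on symbol x: members go to different blocks, giving {G,Z} and {H,J}.
Split {A,B,S} by δ(·,x) → {A,B} and {S}.
Stable partition: {Q,W} | {G,Z} | {A,B} | {H,J} | {S} — 5 equivalence classes.
J and H lie in the same block of the stable partition, so they are equivalent — no string distinguishes them.

Yes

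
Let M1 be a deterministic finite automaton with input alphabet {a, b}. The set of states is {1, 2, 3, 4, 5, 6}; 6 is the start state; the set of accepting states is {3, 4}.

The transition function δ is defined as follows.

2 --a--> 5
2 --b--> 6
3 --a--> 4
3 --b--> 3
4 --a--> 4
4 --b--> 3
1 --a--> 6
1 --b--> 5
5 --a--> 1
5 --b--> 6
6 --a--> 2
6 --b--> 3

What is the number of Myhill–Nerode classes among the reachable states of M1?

5

All states are reachable from the start state.
P0 = {3,4} | {1,2,5,6}.
On input b, block {1,2,5,6} splits into {1,2,5} and {6}.
On input a, block {1,2,5} splits into {2,5} and {1}.
On input a, block {2,5} splits into {2} and {5}.
Stable partition: {3,4} | {2} | {6} | {1} | {5} — 5 equivalence classes.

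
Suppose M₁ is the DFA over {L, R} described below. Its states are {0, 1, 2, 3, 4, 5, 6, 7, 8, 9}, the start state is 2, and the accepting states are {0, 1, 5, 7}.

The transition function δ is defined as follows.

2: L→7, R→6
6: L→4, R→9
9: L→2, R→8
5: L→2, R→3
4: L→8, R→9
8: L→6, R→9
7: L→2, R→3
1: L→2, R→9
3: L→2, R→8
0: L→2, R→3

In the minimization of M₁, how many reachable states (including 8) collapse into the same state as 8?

First remove the unreachable states {0,1,5}; 7 states remain.
P0 = {7} | {2,3,4,6,8,9}.
On input L, block {2,3,4,6,8,9} splits into {3,4,6,8,9} and {2}.
Split {3,4,6,8,9} by δ(·,L) → {4,6,8} and {3,9}.
The partition is now stable with 4 blocks: {7} | {4,6,8} | {2} | {3,9}.
State 8 belongs to the block {4,6,8}, which has 3 states.

3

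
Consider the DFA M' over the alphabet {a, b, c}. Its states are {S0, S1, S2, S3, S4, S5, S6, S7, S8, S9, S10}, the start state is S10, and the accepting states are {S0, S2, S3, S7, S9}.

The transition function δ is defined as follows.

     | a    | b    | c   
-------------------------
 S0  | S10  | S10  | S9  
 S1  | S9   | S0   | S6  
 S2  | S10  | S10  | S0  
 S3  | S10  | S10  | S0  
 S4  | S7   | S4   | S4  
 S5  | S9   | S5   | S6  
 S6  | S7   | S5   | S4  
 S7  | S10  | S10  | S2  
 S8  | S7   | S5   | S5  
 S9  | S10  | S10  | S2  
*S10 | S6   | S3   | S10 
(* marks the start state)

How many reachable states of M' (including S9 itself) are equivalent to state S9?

5

Reachable states from the start: {S0,S2,S3,S4,S5,S6,S7,S9,S10}. Unreachable: {S1,S8} — drop them.
P0 = {S0,S2,S3,S7,S9} | {S4,S5,S6,S10}.
Split {S4,S5,S6,S10} by δ(·,a) → {S4,S5,S6} and {S10}.
The partition is now stable with 3 blocks: {S0,S2,S3,S7,S9} | {S4,S5,S6} | {S10}.
The equivalence class containing S9 is {S0,S2,S3,S7,S9}, of size 5.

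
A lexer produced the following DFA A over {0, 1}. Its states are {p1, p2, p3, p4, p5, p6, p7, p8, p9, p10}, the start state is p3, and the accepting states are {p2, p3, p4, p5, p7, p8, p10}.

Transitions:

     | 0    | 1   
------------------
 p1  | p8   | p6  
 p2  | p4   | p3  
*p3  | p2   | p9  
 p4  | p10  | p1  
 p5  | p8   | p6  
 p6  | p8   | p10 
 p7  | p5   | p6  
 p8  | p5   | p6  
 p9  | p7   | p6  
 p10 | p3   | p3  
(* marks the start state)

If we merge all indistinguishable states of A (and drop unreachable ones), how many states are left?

5

Every state is reachable, so we keep all 10.
Initial partition by acceptance: {p2,p3,p4,p5,p7,p8,p10} | {p1,p6,p9}.
On input 1, block {p2,p3,p4,p5,p7,p8,p10} splits into {p3,p4,p5,p7,p8} and {p2,p10}.
Refine {p3,p4,p5,p7,p8} on symbol 0: members go to different blocks, giving {p5,p7,p8} and {p3,p4}.
Refine {p1,p6,p9} on symbol 1: members go to different blocks, giving {p1,p9} and {p6}.
No further refinement is possible. Final partition (5 blocks): {p5,p7,p8} | {p1,p9} | {p2,p10} | {p3,p4} | {p6}.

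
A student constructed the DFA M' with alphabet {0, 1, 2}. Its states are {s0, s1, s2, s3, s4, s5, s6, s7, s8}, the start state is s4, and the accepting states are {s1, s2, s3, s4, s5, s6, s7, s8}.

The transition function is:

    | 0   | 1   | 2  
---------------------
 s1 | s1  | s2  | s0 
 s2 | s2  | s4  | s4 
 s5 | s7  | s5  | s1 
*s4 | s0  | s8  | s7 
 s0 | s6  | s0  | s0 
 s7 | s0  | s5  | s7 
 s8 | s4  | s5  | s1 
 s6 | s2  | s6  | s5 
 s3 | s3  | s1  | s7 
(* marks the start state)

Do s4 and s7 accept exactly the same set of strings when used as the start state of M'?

Yes

States {s3} cannot be reached from the start state, so discard them.
Start with accepting vs non-accepting: {s1,s2,s4,s5,s6,s7,s8} | {s0}.
Refine {s1,s2,s4,s5,s6,s7,s8} on symbol 0: members go to different blocks, giving {s1,s2,s5,s6,s8} and {s4,s7}.
Refine {s1,s2,s5,s6,s8} on symbol 0: members go to different blocks, giving {s1,s2,s6} and {s5,s8}.
Split {s1,s2,s6} by δ(·,1) → {s1,s6} and {s2}.
On input 0, block {s1,s6} splits into {s1} and {s6}.
Stable partition: {s1} | {s0} | {s4,s7} | {s5,s8} | {s2} | {s6} — 6 equivalence classes.
s4 and s7 lie in the same block of the stable partition, so they are equivalent — no string distinguishes them.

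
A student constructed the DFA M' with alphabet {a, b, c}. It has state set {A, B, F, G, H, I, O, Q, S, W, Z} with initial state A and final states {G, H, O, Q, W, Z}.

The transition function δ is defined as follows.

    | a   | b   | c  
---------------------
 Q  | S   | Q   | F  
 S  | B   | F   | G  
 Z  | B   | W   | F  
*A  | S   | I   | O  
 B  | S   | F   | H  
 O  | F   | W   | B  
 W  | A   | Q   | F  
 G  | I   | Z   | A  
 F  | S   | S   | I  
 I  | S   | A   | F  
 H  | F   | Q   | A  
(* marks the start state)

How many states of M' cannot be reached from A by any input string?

Every one of the 11 states is reachable from A.

0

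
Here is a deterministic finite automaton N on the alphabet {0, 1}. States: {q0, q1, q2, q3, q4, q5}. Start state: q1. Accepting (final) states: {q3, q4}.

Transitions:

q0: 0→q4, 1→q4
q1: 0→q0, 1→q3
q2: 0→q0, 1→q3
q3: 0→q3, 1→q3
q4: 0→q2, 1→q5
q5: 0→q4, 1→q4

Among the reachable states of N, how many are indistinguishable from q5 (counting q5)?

2

All states are reachable from the start state.
Start with accepting vs non-accepting: {q3,q4} | {q0,q1,q2,q5}.
On input 0, block {q3,q4} splits into {q3} and {q4}.
Split {q0,q1,q2,q5} by δ(·,0) → {q0,q5} and {q1,q2}.
No further refinement is possible. Final partition (4 blocks): {q3} | {q0,q5} | {q4} | {q1,q2}.
The equivalence class containing q5 is {q0,q5}, of size 2.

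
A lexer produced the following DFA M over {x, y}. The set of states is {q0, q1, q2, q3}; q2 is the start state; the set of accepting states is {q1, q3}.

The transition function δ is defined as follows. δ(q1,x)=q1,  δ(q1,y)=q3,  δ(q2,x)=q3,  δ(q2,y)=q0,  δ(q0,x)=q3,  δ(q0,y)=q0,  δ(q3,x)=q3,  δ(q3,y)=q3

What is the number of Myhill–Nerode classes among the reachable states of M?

2

First remove the unreachable states {q1}; 3 states remain.
Start with accepting vs non-accepting: {q3} | {q0,q2}.
Stable partition: {q3} | {q0,q2} — 2 equivalence classes.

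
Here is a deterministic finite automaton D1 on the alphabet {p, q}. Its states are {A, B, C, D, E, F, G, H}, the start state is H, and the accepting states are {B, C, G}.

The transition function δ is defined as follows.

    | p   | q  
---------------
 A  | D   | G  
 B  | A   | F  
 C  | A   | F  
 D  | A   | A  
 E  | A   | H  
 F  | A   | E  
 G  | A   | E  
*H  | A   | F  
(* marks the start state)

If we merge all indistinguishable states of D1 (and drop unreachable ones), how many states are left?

Reachable states from the start: {A,D,E,F,G,H}. Unreachable: {B,C} — drop them.
Start with accepting vs non-accepting: {G} | {A,D,E,F,H}.
Refine {A,D,E,F,H} on symbol q: members go to different blocks, giving {D,E,F,H} and {A}.
On input q, block {D,E,F,H} splits into {E,F,H} and {D}.
No further refinement is possible. Final partition (4 blocks): {G} | {E,F,H} | {A} | {D}.

4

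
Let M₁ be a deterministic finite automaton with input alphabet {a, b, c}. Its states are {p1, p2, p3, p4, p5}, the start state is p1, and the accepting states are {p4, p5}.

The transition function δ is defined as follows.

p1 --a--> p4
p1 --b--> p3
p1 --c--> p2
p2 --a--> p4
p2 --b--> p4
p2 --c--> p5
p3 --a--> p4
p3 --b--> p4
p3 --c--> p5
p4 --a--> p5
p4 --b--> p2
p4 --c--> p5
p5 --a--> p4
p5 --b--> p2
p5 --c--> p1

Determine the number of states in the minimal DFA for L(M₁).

4

Every state is reachable, so we keep all 5.
Start with accepting vs non-accepting: {p4,p5} | {p1,p2,p3}.
Refine {p4,p5} on symbol c: members go to different blocks, giving {p4} and {p5}.
Split {p1,p2,p3} by δ(·,b) → {p2,p3} and {p1}.
No further refinement is possible. Final partition (4 blocks): {p4} | {p2,p3} | {p5} | {p1}.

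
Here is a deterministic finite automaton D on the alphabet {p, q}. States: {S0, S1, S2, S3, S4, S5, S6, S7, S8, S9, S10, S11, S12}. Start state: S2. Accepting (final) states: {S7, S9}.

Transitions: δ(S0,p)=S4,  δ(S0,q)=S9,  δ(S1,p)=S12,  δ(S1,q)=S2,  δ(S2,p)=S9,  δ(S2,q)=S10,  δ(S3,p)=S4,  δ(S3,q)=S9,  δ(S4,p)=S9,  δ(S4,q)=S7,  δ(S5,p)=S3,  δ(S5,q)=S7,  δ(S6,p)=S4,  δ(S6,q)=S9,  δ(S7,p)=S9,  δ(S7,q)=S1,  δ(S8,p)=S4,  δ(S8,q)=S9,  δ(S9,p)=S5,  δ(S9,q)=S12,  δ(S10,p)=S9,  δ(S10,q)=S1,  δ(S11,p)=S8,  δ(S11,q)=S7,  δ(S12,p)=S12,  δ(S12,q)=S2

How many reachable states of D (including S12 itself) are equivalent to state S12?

2

States {S0,S6,S8,S11} cannot be reached from the start state, so discard them.
Start with accepting vs non-accepting: {S7,S9} | {S1,S2,S3,S4,S5,S10,S12}.
On input p, block {S7,S9} splits into {S7} and {S9}.
Split {S1,S2,S3,S4,S5,S10,S12} by δ(·,p) → {S1,S3,S5,S12} and {S2,S4,S10}.
On input p, block {S1,S3,S5,S12} splits into {S1,S5,S12} and {S3}.
Refine {S1,S5,S12} on symbol p: members go to different blocks, giving {S1,S12} and {S5}.
On input q, block {S2,S4,S10} splits into {S2} and {S4} and {S10}.
Stable partition: {S7} | {S1,S12} | {S9} | {S2} | {S3} | {S5} | {S4} | {S10} — 8 equivalence classes.
State S12 belongs to the block {S1,S12}, which has 2 states.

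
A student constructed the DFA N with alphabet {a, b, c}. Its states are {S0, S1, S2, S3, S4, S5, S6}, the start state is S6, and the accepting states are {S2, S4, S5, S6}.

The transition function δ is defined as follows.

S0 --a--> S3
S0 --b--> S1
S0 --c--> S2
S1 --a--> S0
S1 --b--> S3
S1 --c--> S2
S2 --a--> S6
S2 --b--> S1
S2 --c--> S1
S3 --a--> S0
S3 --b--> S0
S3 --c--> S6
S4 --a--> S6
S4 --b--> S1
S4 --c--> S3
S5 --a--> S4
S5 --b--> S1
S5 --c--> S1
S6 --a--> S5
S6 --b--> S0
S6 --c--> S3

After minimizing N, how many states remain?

All states are reachable from the start state.
P0 = {S2,S4,S5,S6} | {S0,S1,S3}.
The partition is now stable with 2 blocks: {S2,S4,S5,S6} | {S0,S1,S3}.

2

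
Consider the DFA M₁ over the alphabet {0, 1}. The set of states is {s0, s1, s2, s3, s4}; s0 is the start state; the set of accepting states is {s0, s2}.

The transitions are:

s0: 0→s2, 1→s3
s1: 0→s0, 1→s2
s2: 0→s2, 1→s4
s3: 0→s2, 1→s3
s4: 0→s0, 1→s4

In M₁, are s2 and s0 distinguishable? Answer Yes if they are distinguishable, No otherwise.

No

First remove the unreachable states {s1}; 4 states remain.
Initial partition by acceptance: {s0,s2} | {s3,s4}.
Stable partition: {s0,s2} | {s3,s4} — 2 equivalence classes.
s2 and s0 lie in the same block of the stable partition, so they are equivalent — no string distinguishes them.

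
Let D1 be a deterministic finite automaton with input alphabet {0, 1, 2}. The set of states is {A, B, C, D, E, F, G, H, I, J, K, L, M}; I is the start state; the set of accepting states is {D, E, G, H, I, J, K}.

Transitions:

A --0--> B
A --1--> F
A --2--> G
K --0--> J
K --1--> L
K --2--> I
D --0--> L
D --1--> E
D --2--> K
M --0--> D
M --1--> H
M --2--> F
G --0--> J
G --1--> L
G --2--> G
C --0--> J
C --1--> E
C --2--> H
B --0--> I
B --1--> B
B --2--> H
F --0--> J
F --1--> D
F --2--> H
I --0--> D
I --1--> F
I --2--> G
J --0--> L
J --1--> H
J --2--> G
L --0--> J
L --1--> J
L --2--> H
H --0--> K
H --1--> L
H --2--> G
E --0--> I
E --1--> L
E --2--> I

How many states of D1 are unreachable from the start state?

4

No path from I leads to A, B, C, M; the other 9 states are all reachable.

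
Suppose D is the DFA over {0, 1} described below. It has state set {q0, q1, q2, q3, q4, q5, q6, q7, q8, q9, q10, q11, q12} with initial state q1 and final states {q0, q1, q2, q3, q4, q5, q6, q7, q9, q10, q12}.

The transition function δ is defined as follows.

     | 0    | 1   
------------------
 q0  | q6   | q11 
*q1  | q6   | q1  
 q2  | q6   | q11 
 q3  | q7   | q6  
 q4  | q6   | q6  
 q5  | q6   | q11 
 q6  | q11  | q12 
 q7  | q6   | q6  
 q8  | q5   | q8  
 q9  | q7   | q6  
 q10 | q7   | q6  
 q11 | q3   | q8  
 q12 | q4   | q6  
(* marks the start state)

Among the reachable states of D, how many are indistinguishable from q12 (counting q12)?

Reachable states from the start: {q1,q3,q4,q5,q6,q7,q8,q11,q12}. Unreachable: {q0,q2,q9,q10} — drop them.
P0 = {q1,q3,q4,q5,q6,q7,q12} | {q8,q11}.
On input 0, block {q1,q3,q4,q5,q6,q7,q12} splits into {q1,q3,q4,q5,q7,q12} and {q6}.
On input 0, block {q1,q3,q4,q5,q7,q12} splits into {q1,q4,q5,q7} and {q3,q12}.
Split {q1,q4,q5,q7} by δ(·,1) → {q4,q7} and {q1} and {q5}.
Refine {q8,q11} on symbol 0: members go to different blocks, giving {q8} and {q11}.
The partition is now stable with 7 blocks: {q4,q7} | {q8} | {q6} | {q3,q12} | {q1} | {q5} | {q11}.
State q12 belongs to the block {q3,q12}, which has 2 states.

2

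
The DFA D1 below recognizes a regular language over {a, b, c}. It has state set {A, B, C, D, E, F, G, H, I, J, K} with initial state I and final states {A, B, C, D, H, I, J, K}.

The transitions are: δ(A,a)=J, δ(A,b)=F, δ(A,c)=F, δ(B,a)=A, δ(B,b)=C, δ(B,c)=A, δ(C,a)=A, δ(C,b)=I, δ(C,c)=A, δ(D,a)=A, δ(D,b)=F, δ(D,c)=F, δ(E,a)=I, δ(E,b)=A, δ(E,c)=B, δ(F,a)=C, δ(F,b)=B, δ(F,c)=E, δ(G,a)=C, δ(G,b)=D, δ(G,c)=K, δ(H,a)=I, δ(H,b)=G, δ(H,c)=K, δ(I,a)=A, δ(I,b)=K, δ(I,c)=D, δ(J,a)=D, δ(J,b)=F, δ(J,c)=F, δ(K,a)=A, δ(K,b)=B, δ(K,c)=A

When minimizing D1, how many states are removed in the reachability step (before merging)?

BFS from I reaches {A, B, C, D, E, F, I, J, K}; the 2 state(s) G, H are never visited.

2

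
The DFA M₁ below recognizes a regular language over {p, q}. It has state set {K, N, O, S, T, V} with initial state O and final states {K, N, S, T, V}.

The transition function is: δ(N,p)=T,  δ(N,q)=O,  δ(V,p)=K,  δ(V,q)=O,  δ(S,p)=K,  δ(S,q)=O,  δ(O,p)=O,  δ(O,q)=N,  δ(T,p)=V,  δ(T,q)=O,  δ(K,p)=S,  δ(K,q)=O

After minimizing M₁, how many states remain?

2

Every state is reachable, so we keep all 6.
Start with accepting vs non-accepting: {K,N,S,T,V} | {O}.
The partition is now stable with 2 blocks: {K,N,S,T,V} | {O}.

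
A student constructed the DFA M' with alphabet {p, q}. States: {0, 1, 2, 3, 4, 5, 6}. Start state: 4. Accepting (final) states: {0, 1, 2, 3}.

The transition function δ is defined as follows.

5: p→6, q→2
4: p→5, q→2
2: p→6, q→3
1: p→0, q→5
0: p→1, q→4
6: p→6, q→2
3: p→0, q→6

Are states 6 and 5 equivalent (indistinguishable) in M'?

All states are reachable from the start state.
P0 = {0,1,2,3} | {4,5,6}.
Refine {0,1,2,3} on symbol p: members go to different blocks, giving {0,1,3} and {2}.
No further refinement is possible. Final partition (3 blocks): {0,1,3} | {4,5,6} | {2}.
6 and 5 lie in the same block of the stable partition, so they are equivalent — no string distinguishes them.

Yes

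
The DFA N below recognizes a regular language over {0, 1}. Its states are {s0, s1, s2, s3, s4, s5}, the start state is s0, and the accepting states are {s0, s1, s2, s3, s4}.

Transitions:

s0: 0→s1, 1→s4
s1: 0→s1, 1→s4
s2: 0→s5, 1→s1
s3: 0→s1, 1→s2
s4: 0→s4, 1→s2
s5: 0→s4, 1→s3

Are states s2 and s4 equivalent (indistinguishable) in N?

Every state is reachable, so we keep all 6.
Initial partition by acceptance: {s0,s1,s2,s3,s4} | {s5}.
Refine {s0,s1,s2,s3,s4} on symbol 0: members go to different blocks, giving {s0,s1,s3,s4} and {s2}.
Split {s0,s1,s3,s4} by δ(·,1) → {s0,s1} and {s3,s4}.
On input 0, block {s3,s4} splits into {s3} and {s4}.
The partition is now stable with 5 blocks: {s0,s1} | {s5} | {s2} | {s3} | {s4}.
s2 and s4 end up in different blocks, so they are distinguishable. For instance, the string '0' is accepted from only s4.

No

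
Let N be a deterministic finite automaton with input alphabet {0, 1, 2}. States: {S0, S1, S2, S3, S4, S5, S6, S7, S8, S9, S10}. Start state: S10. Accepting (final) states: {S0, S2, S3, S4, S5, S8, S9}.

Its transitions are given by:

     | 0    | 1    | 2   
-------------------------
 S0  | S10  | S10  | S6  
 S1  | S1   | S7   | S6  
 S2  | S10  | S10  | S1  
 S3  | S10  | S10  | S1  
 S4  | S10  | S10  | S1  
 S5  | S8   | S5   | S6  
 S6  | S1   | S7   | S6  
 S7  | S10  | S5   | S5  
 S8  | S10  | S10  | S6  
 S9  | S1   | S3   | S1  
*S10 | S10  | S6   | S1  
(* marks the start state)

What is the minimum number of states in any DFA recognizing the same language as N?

First remove the unreachable states {S0,S2,S3,S4,S9}; 6 states remain.
Start with accepting vs non-accepting: {S5,S8} | {S1,S6,S7,S10}.
Split {S5,S8} by δ(·,0) → {S5} and {S8}.
On input 1, block {S1,S6,S7,S10} splits into {S1,S6,S10} and {S7}.
On input 1, block {S1,S6,S10} splits into {S1,S6} and {S10}.
The partition is now stable with 5 blocks: {S5} | {S1,S6} | {S8} | {S7} | {S10}.

5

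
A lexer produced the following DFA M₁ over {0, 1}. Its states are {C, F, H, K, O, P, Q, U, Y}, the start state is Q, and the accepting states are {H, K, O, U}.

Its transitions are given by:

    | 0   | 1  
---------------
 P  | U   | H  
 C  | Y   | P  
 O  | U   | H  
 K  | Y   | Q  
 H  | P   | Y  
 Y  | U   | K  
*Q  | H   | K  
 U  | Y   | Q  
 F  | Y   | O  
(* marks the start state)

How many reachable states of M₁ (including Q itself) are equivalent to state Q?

3

First remove the unreachable states {C,F,O}; 6 states remain.
P0 = {H,K,U} | {P,Q,Y}.
No further refinement is possible. Final partition (2 blocks): {H,K,U} | {P,Q,Y}.
State Q belongs to the block {P,Q,Y}, which has 3 states.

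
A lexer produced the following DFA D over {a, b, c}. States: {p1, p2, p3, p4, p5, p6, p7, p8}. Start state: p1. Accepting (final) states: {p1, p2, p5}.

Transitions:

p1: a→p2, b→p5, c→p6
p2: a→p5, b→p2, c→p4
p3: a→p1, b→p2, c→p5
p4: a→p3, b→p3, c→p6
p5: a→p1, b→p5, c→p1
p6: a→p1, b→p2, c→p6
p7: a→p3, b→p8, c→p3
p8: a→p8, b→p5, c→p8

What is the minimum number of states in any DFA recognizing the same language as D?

Reachable states from the start: {p1,p2,p3,p4,p5,p6}. Unreachable: {p7,p8} — drop them.
Start with accepting vs non-accepting: {p1,p2,p5} | {p3,p4,p6}.
Split {p1,p2,p5} by δ(·,c) → {p1,p2} and {p5}.
On input a, block {p1,p2} splits into {p1} and {p2}.
Split {p3,p4,p6} by δ(·,a) → {p3,p6} and {p4}.
On input c, block {p3,p6} splits into {p3} and {p6}.
No further refinement is possible. Final partition (6 blocks): {p1} | {p3} | {p5} | {p2} | {p4} | {p6}.

6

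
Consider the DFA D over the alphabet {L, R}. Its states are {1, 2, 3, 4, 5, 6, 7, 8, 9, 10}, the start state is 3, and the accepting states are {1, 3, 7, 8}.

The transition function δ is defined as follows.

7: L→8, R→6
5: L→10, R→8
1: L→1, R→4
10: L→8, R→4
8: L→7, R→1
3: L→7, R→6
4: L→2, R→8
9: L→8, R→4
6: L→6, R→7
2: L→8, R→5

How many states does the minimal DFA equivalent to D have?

7

States {9} cannot be reached from the start state, so discard them.
Start with accepting vs non-accepting: {1,3,7,8} | {2,4,5,6,10}.
On input R, block {1,3,7,8} splits into {1,3,7} and {8}.
Refine {1,3,7} on symbol L: members go to different blocks, giving {1,3} and {7}.
Refine {1,3} on symbol L: members go to different blocks, giving {1} and {3}.
Refine {2,4,5,6,10} on symbol L: members go to different blocks, giving {4,5,6} and {2,10}.
Refine {4,5,6} on symbol L: members go to different blocks, giving {4,5} and {6}.
No further refinement is possible. Final partition (7 blocks): {1} | {4,5} | {8} | {7} | {3} | {2,10} | {6}.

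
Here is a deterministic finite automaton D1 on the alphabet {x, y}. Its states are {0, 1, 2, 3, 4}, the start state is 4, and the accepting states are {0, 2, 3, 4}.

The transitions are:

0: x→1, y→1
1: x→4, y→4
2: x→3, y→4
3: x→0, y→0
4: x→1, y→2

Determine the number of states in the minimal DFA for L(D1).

All states are reachable from the start state.
Start with accepting vs non-accepting: {0,2,3,4} | {1}.
Refine {0,2,3,4} on symbol x: members go to different blocks, giving {0,4} and {2,3}.
Refine {0,4} on symbol y: members go to different blocks, giving {0} and {4}.
Refine {2,3} on symbol x: members go to different blocks, giving {2} and {3}.
Stable partition: {0} | {1} | {2} | {4} | {3} — 5 equivalence classes.

5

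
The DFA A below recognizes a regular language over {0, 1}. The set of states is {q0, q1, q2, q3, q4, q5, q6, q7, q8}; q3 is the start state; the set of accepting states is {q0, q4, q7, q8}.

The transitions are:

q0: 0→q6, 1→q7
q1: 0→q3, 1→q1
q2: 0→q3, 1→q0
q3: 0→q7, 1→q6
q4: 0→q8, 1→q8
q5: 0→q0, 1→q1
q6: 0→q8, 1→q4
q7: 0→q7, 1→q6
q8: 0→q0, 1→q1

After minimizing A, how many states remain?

7

First remove the unreachable states {q2,q5}; 7 states remain.
P0 = {q0,q4,q7,q8} | {q1,q3,q6}.
Split {q0,q4,q7,q8} by δ(·,0) → {q4,q7,q8} and {q0}.
On input 0, block {q4,q7,q8} splits into {q4,q7} and {q8}.
On input 0, block {q4,q7} splits into {q4} and {q7}.
Refine {q1,q3,q6} on symbol 0: members go to different blocks, giving {q1} and {q3} and {q6}.
Stable partition: {q4} | {q1} | {q0} | {q8} | {q7} | {q3} | {q6} — 7 equivalence classes.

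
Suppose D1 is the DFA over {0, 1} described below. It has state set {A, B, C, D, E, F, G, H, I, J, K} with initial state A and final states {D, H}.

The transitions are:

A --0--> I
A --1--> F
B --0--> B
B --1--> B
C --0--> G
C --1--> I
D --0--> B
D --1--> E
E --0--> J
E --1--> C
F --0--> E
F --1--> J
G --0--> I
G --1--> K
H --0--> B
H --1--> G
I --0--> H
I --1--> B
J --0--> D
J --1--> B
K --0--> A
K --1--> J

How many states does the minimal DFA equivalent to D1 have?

All states are reachable from the start state.
Initial partition by acceptance: {D,H} | {A,B,C,E,F,G,I,J,K}.
Split {A,B,C,E,F,G,I,J,K} by δ(·,0) → {A,B,C,E,F,G,K} and {I,J}.
Refine {A,B,C,E,F,G,K} on symbol 0: members go to different blocks, giving {B,C,F,K} and {A,E,G}.
Refine {B,C,F,K} on symbol 0: members go to different blocks, giving {C,F,K} and {B}.
The partition is now stable with 5 blocks: {D,H} | {C,F,K} | {I,J} | {A,E,G} | {B}.

5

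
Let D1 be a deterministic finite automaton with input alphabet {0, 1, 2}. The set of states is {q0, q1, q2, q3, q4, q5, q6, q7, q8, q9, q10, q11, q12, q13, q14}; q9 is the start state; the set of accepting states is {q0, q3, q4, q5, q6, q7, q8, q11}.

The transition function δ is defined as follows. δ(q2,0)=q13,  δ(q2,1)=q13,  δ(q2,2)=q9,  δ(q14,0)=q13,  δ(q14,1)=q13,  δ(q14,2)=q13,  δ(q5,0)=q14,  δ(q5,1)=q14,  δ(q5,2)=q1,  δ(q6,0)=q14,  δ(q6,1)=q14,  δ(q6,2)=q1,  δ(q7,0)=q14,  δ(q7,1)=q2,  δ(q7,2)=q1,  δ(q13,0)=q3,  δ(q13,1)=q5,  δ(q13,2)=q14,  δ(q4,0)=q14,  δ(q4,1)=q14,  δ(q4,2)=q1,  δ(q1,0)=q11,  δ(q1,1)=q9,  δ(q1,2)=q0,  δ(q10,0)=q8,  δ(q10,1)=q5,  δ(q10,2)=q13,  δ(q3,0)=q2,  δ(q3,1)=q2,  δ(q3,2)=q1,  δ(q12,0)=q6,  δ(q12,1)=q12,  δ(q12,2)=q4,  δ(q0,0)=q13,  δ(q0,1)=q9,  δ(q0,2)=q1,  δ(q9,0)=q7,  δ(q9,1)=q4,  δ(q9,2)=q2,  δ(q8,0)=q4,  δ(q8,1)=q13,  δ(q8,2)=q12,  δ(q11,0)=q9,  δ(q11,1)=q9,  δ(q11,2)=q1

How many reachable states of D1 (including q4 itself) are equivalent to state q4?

4

States {q6,q8,q10,q12} cannot be reached from the start state, so discard them.
Start with accepting vs non-accepting: {q0,q3,q4,q5,q7,q11} | {q1,q2,q9,q13,q14}.
Refine {q1,q2,q9,q13,q14} on symbol 0: members go to different blocks, giving {q1,q9,q13} and {q2,q14}.
Refine {q0,q3,q4,q5,q7,q11} on symbol 0: members go to different blocks, giving {q3,q4,q5,q7} and {q0,q11}.
On input 0, block {q1,q9,q13} splits into {q9,q13} and {q1}.
Stable partition: {q3,q4,q5,q7} | {q9,q13} | {q2,q14} | {q0,q11} | {q1} — 5 equivalence classes.
State q4 belongs to the block {q3,q4,q5,q7}, which has 4 states.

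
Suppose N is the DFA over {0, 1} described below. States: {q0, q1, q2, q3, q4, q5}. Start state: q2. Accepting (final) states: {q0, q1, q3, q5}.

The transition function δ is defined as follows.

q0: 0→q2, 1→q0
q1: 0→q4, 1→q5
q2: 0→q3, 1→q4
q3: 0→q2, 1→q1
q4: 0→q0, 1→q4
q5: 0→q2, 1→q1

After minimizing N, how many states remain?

All states are reachable from the start state.
Initial partition by acceptance: {q0,q1,q3,q5} | {q2,q4}.
Stable partition: {q0,q1,q3,q5} | {q2,q4} — 2 equivalence classes.

2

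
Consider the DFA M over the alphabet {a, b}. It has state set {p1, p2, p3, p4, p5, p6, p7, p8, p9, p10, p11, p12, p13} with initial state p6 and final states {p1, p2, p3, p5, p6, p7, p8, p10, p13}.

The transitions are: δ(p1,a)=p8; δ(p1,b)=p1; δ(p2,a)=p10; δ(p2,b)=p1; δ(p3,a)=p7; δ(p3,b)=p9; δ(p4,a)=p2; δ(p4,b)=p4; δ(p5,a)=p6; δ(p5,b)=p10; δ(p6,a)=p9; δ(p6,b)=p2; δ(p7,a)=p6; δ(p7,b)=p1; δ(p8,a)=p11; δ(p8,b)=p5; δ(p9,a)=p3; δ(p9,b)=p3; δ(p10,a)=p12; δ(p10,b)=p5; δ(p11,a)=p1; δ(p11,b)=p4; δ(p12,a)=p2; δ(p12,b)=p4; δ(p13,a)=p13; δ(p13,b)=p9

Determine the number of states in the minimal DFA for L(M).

States {p13} cannot be reached from the start state, so discard them.
P0 = {p1,p2,p3,p5,p6,p7,p8,p10} | {p4,p9,p11,p12}.
Refine {p1,p2,p3,p5,p6,p7,p8,p10} on symbol a: members go to different blocks, giving {p1,p2,p3,p5,p7} and {p6,p8,p10}.
Split {p1,p2,p3,p5,p7} by δ(·,a) → {p1,p2,p5,p7} and {p3}.
On input b, block {p1,p2,p5,p7} splits into {p1,p2,p7} and {p5}.
Refine {p4,p9,p11,p12} on symbol a: members go to different blocks, giving {p4,p11,p12} and {p9}.
Refine {p6,p8,p10} on symbol a: members go to different blocks, giving {p8,p10} and {p6}.
On input a, block {p1,p2,p7} splits into {p1,p2} and {p7}.
The partition is now stable with 8 blocks: {p1,p2} | {p4,p11,p12} | {p8,p10} | {p3} | {p5} | {p9} | {p6} | {p7}.

8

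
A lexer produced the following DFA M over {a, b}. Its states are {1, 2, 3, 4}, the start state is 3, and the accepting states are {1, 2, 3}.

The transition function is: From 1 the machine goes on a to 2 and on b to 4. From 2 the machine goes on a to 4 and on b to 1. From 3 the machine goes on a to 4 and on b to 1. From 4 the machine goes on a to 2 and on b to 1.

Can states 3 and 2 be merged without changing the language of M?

Yes

P0 = {1,2,3} | {4}.
Refine {1,2,3} on symbol a: members go to different blocks, giving {2,3} and {1}.
The partition is now stable with 3 blocks: {2,3} | {4} | {1}.
3 and 2 lie in the same block of the stable partition, so they are equivalent — no string distinguishes them.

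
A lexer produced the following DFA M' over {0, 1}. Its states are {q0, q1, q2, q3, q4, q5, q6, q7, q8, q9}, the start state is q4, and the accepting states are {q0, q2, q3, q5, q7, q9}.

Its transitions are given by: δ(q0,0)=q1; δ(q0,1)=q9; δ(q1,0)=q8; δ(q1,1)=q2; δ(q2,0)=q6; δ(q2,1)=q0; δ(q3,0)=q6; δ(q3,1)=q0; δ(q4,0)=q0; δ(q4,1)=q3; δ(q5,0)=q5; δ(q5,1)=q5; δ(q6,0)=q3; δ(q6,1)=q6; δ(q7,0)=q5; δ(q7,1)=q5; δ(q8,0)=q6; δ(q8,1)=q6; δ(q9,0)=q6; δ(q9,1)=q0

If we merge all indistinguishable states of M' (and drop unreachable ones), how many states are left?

6

States {q5,q7} cannot be reached from the start state, so discard them.
Start with accepting vs non-accepting: {q0,q2,q3,q9} | {q1,q4,q6,q8}.
Refine {q1,q4,q6,q8} on symbol 0: members go to different blocks, giving {q1,q8} and {q4,q6}.
Split {q0,q2,q3,q9} by δ(·,0) → {q2,q3,q9} and {q0}.
Split {q1,q8} by δ(·,0) → {q1} and {q8}.
On input 0, block {q4,q6} splits into {q4} and {q6}.
No further refinement is possible. Final partition (6 blocks): {q2,q3,q9} | {q1} | {q4} | {q0} | {q8} | {q6}.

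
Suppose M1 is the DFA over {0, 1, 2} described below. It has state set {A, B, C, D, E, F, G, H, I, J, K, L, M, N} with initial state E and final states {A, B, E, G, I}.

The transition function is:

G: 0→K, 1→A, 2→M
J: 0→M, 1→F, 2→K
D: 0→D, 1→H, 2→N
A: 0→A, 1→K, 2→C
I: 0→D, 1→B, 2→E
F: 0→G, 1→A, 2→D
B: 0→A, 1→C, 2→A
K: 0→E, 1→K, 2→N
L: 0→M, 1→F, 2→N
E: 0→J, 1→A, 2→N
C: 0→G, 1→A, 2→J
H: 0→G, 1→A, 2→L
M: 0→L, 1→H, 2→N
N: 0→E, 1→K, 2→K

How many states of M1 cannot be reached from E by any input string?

No path from E leads to B, I; the other 12 states are all reachable.

2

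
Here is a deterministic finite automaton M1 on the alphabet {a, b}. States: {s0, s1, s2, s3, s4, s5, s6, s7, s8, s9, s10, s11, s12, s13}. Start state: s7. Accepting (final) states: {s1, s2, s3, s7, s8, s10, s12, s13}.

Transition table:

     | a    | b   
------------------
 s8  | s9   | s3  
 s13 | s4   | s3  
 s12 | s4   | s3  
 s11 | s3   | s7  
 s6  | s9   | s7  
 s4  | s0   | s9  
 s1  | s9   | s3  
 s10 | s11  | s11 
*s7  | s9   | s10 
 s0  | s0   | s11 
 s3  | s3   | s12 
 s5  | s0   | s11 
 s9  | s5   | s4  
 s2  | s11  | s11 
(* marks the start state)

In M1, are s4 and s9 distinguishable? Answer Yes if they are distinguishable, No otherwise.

No

States {s1,s2,s6,s8,s13} cannot be reached from the start state, so discard them.
Start with accepting vs non-accepting: {s3,s7,s10,s12} | {s0,s4,s5,s9,s11}.
On input a, block {s3,s7,s10,s12} splits into {s7,s10,s12} and {s3}.
Split {s7,s10,s12} by δ(·,b) → {s7} and {s10} and {s12}.
Refine {s0,s4,s5,s9,s11} on symbol a: members go to different blocks, giving {s0,s4,s5,s9} and {s11}.
Split {s0,s4,s5,s9} by δ(·,b) → {s0,s5} and {s4,s9}.
Stable partition: {s7} | {s0,s5} | {s3} | {s10} | {s12} | {s11} | {s4,s9} — 7 equivalence classes.
s4 and s9 lie in the same block of the stable partition, so they are equivalent — no string distinguishes them.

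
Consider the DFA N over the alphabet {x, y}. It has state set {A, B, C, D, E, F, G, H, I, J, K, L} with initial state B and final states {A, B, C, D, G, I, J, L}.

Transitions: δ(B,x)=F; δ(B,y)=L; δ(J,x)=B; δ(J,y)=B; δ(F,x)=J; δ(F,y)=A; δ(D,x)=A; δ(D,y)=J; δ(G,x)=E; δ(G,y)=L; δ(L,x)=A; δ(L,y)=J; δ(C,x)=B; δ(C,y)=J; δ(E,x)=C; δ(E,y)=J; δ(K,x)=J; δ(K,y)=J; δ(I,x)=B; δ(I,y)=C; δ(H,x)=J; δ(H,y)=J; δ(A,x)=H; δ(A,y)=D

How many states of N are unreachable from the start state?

BFS from B reaches {A, B, D, F, H, J, L}; the 5 state(s) C, E, G, I, K are never visited.

5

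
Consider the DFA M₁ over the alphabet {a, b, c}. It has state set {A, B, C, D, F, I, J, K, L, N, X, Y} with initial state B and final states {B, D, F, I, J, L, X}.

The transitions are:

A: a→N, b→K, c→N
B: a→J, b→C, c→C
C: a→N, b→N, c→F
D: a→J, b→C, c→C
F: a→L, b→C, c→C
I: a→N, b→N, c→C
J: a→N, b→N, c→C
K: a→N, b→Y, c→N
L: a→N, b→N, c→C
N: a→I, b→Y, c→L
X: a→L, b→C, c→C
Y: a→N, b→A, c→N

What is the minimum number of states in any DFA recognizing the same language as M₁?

Reachable states from the start: {A,B,C,F,I,J,K,L,N,Y}. Unreachable: {D,X} — drop them.
P0 = {B,F,I,J,L} | {A,C,K,N,Y}.
Refine {B,F,I,J,L} on symbol a: members go to different blocks, giving {I,J,L} and {B,F}.
Refine {A,C,K,N,Y} on symbol a: members go to different blocks, giving {A,C,K,Y} and {N}.
Split {A,C,K,Y} by δ(·,b) → {A,K,Y} and {C}.
No further refinement is possible. Final partition (5 blocks): {I,J,L} | {A,K,Y} | {B,F} | {N} | {C}.

5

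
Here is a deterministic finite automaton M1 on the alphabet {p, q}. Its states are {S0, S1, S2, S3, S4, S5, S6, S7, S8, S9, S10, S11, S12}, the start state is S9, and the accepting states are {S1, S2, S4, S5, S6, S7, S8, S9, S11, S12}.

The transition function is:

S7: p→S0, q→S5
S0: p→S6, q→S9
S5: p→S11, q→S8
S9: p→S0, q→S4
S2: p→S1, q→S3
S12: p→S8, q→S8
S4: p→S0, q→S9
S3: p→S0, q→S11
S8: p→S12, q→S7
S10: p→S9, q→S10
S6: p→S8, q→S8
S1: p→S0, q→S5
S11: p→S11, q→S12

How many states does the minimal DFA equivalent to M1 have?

Reachable states from the start: {S0,S4,S5,S6,S7,S8,S9,S11,S12}. Unreachable: {S1,S2,S3,S10} — drop them.
Start with accepting vs non-accepting: {S4,S5,S6,S7,S8,S9,S11,S12} | {S0}.
Refine {S4,S5,S6,S7,S8,S9,S11,S12} on symbol p: members go to different blocks, giving {S5,S6,S8,S11,S12} and {S4,S7,S9}.
Refine {S5,S6,S8,S11,S12} on symbol q: members go to different blocks, giving {S5,S6,S11,S12} and {S8}.
On input p, block {S5,S6,S11,S12} splits into {S5,S11} and {S6,S12}.
Refine {S5,S11} on symbol q: members go to different blocks, giving {S5} and {S11}.
On input q, block {S4,S7,S9} splits into {S4,S9} and {S7}.
No further refinement is possible. Final partition (7 blocks): {S5} | {S0} | {S4,S9} | {S8} | {S6,S12} | {S11} | {S7}.

7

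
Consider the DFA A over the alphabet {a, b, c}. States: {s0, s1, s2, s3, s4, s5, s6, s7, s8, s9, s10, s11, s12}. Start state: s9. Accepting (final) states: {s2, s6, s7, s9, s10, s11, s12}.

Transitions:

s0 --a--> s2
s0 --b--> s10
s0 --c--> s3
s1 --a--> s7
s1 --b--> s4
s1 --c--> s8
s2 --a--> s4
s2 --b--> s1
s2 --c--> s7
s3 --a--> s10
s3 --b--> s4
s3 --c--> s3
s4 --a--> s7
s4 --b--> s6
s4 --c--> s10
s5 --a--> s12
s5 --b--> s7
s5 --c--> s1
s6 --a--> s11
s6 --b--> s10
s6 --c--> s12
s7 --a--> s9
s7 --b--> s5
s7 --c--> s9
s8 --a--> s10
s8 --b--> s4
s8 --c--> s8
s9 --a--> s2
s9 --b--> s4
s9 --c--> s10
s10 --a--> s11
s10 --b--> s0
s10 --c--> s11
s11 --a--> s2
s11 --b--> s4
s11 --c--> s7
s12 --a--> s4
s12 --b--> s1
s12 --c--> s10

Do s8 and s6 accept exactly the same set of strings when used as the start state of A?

No

Every state is reachable, so we keep all 13.
Start with accepting vs non-accepting: {s2,s6,s7,s9,s10,s11,s12} | {s0,s1,s3,s4,s5,s8}.
Split {s2,s6,s7,s9,s10,s11,s12} by δ(·,a) → {s6,s7,s9,s10,s11} and {s2,s12}.
Split {s6,s7,s9,s10,s11} by δ(·,a) → {s6,s7,s10} and {s9,s11}.
On input b, block {s6,s7,s10} splits into {s7,s10} and {s6}.
On input a, block {s0,s1,s3,s4,s5,s8} splits into {s1,s3,s4,s8} and {s0,s5}.
Split {s1,s3,s4,s8} by δ(·,b) → {s1,s3,s8} and {s4}.
The partition is now stable with 7 blocks: {s7,s10} | {s1,s3,s8} | {s2,s12} | {s9,s11} | {s6} | {s0,s5} | {s4}.
s8 and s6 end up in different blocks, so they are distinguishable. For instance, the string 'ε' is accepted from only s6.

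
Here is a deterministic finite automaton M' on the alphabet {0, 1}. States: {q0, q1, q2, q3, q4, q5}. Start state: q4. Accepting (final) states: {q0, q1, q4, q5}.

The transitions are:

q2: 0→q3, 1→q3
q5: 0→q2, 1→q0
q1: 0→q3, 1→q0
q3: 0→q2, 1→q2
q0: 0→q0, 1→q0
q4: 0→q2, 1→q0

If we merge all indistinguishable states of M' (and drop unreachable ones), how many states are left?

First remove the unreachable states {q1,q5}; 4 states remain.
Initial partition by acceptance: {q0,q4} | {q2,q3}.
Split {q0,q4} by δ(·,0) → {q0} and {q4}.
Stable partition: {q0} | {q2,q3} | {q4} — 3 equivalence classes.

3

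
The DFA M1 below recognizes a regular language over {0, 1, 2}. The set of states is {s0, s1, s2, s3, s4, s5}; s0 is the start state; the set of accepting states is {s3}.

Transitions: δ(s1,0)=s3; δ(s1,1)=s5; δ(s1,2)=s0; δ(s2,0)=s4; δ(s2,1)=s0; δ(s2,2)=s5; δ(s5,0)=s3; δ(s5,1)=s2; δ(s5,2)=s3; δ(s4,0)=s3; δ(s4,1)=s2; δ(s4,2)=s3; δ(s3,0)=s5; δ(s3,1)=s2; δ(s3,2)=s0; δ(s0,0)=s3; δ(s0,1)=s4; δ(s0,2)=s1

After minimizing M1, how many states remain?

4

P0 = {s3} | {s0,s1,s2,s4,s5}.
Split {s0,s1,s2,s4,s5} by δ(·,0) → {s0,s1,s4,s5} and {s2}.
On input 1, block {s0,s1,s4,s5} splits into {s0,s1} and {s4,s5}.
No further refinement is possible. Final partition (4 blocks): {s3} | {s0,s1} | {s2} | {s4,s5}.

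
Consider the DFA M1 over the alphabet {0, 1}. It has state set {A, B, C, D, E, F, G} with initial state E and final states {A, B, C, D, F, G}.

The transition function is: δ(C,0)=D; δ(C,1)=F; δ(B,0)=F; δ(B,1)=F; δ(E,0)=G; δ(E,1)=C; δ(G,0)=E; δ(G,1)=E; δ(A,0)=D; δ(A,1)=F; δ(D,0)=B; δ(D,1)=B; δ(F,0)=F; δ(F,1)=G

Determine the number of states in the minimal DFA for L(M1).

6

States {A} cannot be reached from the start state, so discard them.
Initial partition by acceptance: {B,C,D,F,G} | {E}.
Refine {B,C,D,F,G} on symbol 0: members go to different blocks, giving {B,C,D,F} and {G}.
Split {B,C,D,F} by δ(·,1) → {B,C,D} and {F}.
On input 0, block {B,C,D} splits into {C,D} and {B}.
On input 0, block {C,D} splits into {C} and {D}.
No further refinement is possible. Final partition (6 blocks): {C} | {E} | {G} | {F} | {B} | {D}.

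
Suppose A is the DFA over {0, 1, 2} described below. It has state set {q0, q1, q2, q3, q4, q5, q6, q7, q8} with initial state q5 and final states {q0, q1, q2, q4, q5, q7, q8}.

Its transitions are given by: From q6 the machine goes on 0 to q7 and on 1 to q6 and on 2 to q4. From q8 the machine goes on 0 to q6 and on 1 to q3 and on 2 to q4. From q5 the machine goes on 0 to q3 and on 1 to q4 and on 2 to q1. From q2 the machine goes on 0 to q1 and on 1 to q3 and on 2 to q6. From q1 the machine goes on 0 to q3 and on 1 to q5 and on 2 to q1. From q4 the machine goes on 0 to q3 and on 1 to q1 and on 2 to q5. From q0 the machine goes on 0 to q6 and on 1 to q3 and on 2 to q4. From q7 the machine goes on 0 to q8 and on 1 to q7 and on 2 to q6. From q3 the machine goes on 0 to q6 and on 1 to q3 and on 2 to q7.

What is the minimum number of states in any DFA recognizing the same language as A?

5

First remove the unreachable states {q0,q2}; 7 states remain.
Initial partition by acceptance: {q1,q4,q5,q7,q8} | {q3,q6}.
Refine {q1,q4,q5,q7,q8} on symbol 0: members go to different blocks, giving {q1,q4,q5,q8} and {q7}.
Refine {q1,q4,q5,q8} on symbol 1: members go to different blocks, giving {q1,q4,q5} and {q8}.
Refine {q3,q6} on symbol 0: members go to different blocks, giving {q3} and {q6}.
Stable partition: {q1,q4,q5} | {q3} | {q7} | {q8} | {q6} — 5 equivalence classes.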